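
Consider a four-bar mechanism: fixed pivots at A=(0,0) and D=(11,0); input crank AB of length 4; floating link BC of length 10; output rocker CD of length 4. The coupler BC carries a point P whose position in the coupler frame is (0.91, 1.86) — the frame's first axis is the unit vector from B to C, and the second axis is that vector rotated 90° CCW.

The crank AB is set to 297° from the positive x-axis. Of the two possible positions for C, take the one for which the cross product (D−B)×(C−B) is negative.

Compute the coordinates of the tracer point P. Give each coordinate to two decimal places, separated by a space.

A=(0,0), D=(11.00,0)
B = A + 4.00·(cos297°, sin297°) = (1.8160, -3.5640)
|BD| = 9.8513
circle(B,10.00) ∩ circle(D,4.00): a=9.1890, h=3.9448
  candidates: C₊=(8.9554,3.4380) cross=38.861; C₋=(11.8097,-3.9172) cross=-38.861
  mode - wants cross < 0 → take C=(11.8097,-3.9172) (cross=-38.861)
ex = (C−B)/|BC| = (0.9994,-0.0353); ey = (0.0353,0.9994)
P = B + 0.91·ex + 1.86·ey = (2.7911,-1.7373)

2.79 -1.74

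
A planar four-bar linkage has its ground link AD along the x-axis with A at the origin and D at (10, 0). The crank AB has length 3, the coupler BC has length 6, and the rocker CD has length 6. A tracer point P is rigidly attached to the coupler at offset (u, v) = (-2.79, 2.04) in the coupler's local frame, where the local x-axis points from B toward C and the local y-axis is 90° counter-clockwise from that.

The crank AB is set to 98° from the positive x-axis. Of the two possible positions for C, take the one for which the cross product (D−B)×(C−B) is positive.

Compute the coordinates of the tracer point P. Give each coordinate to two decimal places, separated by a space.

-3.51 4.52

A=(0,0), D=(10.00,0)
B = A + 3.00·(cos98°, sin98°) = (-0.4175, 2.9708)
|BD| = 10.8328
circle(B,6.00) ∩ circle(D,6.00): a=5.4164, h=2.5812
  candidates: C₊=(5.4991,3.9676) cross=27.961; C₋=(4.0834,-0.9968) cross=-27.961
  mode + wants cross > 0 → take C=(5.4991,3.9676) (cross=27.961)
ex = (C−B)/|BC| = (0.9861,0.1661); ey = (-0.1661,0.9861)
P = B + -2.79·ex + 2.04·ey = (-3.5077,4.5189)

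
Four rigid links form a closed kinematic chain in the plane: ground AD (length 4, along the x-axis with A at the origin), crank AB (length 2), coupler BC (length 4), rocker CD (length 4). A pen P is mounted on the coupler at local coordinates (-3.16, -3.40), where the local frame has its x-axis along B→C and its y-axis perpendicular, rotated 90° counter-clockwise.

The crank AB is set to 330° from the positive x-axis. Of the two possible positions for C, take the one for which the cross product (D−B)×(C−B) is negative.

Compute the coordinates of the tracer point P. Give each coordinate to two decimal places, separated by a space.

A=(0,0), D=(4.00,0)
B = A + 2.00·(cos330°, sin330°) = (1.7321, -1.0000)
|BD| = 2.4786
circle(B,4.00) ∩ circle(D,4.00): a=1.2393, h=3.8032
  candidates: C₊=(1.3316,2.9799) cross=9.427; C₋=(4.4004,-3.9799) cross=-9.427
  mode - wants cross < 0 → take C=(4.4004,-3.9799) (cross=-9.427)
ex = (C−B)/|BC| = (0.6671,-0.7450); ey = (0.7450,0.6671)
P = B + -3.16·ex + -3.40·ey = (-2.9089,-0.9140)

-2.91 -0.91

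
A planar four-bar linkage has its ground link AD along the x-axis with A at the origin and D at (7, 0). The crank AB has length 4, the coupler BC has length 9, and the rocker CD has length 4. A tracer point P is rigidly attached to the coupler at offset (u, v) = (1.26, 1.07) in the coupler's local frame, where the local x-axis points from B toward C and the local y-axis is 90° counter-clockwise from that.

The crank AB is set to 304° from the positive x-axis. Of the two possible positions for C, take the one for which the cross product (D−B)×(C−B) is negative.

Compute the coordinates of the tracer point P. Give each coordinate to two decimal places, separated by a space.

A=(0,0), D=(7.00,0)
B = A + 4.00·(cos304°, sin304°) = (2.2368, -3.3162)
|BD| = 5.8039
circle(B,9.00) ∩ circle(D,4.00): a=8.5016, h=2.9533
  candidates: C₊=(7.5266,3.9652) cross=17.141; C₋=(10.9015,-0.8824) cross=-17.141
  mode - wants cross < 0 → take C=(10.9015,-0.8824) (cross=-17.141)
ex = (C−B)/|BC| = (0.9627,0.2704); ey = (-0.2704,0.9627)
P = B + 1.26·ex + 1.07·ey = (3.1605,-1.9453)

3.16 -1.95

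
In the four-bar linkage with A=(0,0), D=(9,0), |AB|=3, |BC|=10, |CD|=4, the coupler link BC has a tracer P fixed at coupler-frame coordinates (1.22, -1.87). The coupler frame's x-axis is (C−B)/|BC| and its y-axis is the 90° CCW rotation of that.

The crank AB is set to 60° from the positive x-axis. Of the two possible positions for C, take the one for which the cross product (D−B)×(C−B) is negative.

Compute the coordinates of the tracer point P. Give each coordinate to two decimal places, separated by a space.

1.18 0.39

A=(0,0), D=(9.00,0)
B = A + 3.00·(cos60°, sin60°) = (1.5000, 2.5981)
|BD| = 7.9373
circle(B,10.00) ∩ circle(D,4.00): a=9.2601, h=3.7749
  candidates: C₊=(11.4856,3.1339) cross=29.962; C₋=(9.0144,-4.0000) cross=-29.962
  mode - wants cross < 0 → take C=(9.0144,-4.0000) (cross=-29.962)
ex = (C−B)/|BC| = (0.7514,-0.6598); ey = (0.6598,0.7514)
P = B + 1.22·ex + -1.87·ey = (1.1829,0.3879)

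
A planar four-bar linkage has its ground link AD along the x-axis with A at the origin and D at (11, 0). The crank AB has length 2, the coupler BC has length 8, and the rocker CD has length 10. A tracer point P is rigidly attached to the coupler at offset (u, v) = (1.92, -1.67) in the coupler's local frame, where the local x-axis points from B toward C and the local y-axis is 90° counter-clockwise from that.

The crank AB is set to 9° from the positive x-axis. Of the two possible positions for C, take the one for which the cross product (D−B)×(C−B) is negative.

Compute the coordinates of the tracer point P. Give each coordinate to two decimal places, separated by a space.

A=(0,0), D=(11.00,0)
B = A + 2.00·(cos9°, sin9°) = (1.9754, 0.3129)
|BD| = 9.0300
circle(B,8.00) ∩ circle(D,10.00): a=2.5217, h=7.5922
  candidates: C₊=(4.7586,7.8131) cross=68.558; C₋=(4.2325,-7.3621) cross=-68.558
  mode - wants cross < 0 → take C=(4.2325,-7.3621) (cross=-68.558)
ex = (C−B)/|BC| = (0.2821,-0.9594); ey = (0.9594,0.2821)
P = B + 1.92·ex + -1.67·ey = (0.9149,-2.0003)

0.91 -2.00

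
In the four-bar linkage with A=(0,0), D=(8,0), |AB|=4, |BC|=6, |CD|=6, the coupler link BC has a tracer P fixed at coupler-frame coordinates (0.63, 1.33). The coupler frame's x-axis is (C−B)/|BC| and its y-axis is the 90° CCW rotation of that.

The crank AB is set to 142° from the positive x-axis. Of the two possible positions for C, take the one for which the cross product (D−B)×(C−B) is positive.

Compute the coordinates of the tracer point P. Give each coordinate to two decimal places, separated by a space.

A=(0,0), D=(8.00,0)
B = A + 4.00·(cos142°, sin142°) = (-3.1520, 2.4626)
|BD| = 11.4207
circle(B,6.00) ∩ circle(D,6.00): a=5.7104, h=1.8417
  candidates: C₊=(2.8211,3.0297) cross=21.033; C₋=(2.0269,-0.5670) cross=-21.033
  mode + wants cross > 0 → take C=(2.8211,3.0297) (cross=21.033)
ex = (C−B)/|BC| = (0.9955,0.0945); ey = (-0.0945,0.9955)
P = B + 0.63·ex + 1.33·ey = (-2.6506,3.8462)

-2.65 3.85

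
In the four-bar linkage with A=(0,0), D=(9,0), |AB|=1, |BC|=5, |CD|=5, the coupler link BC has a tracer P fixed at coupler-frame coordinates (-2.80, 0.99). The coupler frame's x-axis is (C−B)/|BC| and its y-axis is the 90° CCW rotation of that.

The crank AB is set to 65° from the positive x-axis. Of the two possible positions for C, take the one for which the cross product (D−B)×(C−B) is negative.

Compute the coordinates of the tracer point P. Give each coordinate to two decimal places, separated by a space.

-1.24 3.37

A=(0,0), D=(9.00,0)
B = A + 1.00·(cos65°, sin65°) = (0.4226, 0.9063)
|BD| = 8.6251
circle(B,5.00) ∩ circle(D,5.00): a=4.3126, h=2.5302
  candidates: C₊=(4.9772,2.9693) cross=21.823; C₋=(4.4454,-2.0630) cross=-21.823
  mode - wants cross < 0 → take C=(4.4454,-2.0630) (cross=-21.823)
ex = (C−B)/|BC| = (0.8046,-0.5939); ey = (0.5939,0.8046)
P = B + -2.80·ex + 0.99·ey = (-1.2422,3.3656)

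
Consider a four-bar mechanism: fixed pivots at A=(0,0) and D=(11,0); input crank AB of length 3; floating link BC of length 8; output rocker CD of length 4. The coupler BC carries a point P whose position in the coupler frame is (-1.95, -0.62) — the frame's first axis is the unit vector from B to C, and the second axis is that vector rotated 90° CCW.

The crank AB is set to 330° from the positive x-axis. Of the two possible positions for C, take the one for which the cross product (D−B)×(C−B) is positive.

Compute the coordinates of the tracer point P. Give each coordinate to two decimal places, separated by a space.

1.44 -3.19

A=(0,0), D=(11.00,0)
B = A + 3.00·(cos330°, sin330°) = (2.5981, -1.5000)
|BD| = 8.5348
circle(B,8.00) ∩ circle(D,4.00): a=7.0794, h=3.7258
  candidates: C₊=(8.9125,3.4121) cross=31.799; C₋=(10.2221,-3.9236) cross=-31.799
  mode + wants cross > 0 → take C=(8.9125,3.4121) (cross=31.799)
ex = (C−B)/|BC| = (0.7893,0.6140); ey = (-0.6140,0.7893)
P = B + -1.95·ex + -0.62·ey = (1.4396,-3.1867)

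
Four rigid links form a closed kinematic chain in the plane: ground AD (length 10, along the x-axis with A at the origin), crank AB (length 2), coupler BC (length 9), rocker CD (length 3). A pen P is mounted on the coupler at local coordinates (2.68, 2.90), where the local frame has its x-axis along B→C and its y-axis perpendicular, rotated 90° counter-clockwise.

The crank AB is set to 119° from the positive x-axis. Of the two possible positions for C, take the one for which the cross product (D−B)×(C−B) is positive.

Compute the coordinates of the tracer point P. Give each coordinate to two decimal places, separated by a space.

A=(0,0), D=(10.00,0)
B = A + 2.00·(cos119°, sin119°) = (-0.9696, 1.7492)
|BD| = 11.1082
circle(B,9.00) ∩ circle(D,3.00): a=8.7950, h=1.9102
  candidates: C₊=(8.0164,2.2506) cross=21.219; C₋=(7.4148,-1.5221) cross=-21.219
  mode + wants cross > 0 → take C=(8.0164,2.2506) (cross=21.219)
ex = (C−B)/|BC| = (0.9984,0.0557); ey = (-0.0557,0.9984)
P = B + 2.68·ex + 2.90·ey = (1.5447,4.7940)

1.54 4.79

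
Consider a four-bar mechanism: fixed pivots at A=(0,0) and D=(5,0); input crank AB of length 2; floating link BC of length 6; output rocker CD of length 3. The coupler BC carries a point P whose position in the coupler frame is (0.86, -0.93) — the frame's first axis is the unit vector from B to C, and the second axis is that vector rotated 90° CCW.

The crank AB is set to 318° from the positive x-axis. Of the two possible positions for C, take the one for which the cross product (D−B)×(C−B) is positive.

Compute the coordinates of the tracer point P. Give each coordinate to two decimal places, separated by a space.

A=(0,0), D=(5.00,0)
B = A + 2.00·(cos318°, sin318°) = (1.4863, -1.3383)
|BD| = 3.7599
circle(B,6.00) ∩ circle(D,3.00): a=5.4705, h=2.4646
  candidates: C₊=(5.7213,2.9120) cross=9.267; C₋=(7.4757,-1.6944) cross=-9.267
  mode + wants cross > 0 → take C=(5.7213,2.9120) (cross=9.267)
ex = (C−B)/|BC| = (0.7058,0.7084); ey = (-0.7084,0.7058)
P = B + 0.86·ex + -0.93·ey = (2.7521,-1.3855)

2.75 -1.39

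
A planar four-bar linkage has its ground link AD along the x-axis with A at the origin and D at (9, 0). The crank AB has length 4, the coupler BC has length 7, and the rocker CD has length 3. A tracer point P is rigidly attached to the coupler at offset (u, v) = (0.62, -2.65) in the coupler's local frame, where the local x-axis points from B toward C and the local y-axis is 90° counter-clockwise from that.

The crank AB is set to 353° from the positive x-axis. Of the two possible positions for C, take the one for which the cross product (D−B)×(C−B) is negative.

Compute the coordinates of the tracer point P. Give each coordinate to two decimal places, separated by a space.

A=(0,0), D=(9.00,0)
B = A + 4.00·(cos353°, sin353°) = (3.9702, -0.4875)
|BD| = 5.0534
circle(B,7.00) ∩ circle(D,3.00): a=6.4844, h=2.6367
  candidates: C₊=(10.1700,2.7624) cross=13.324; C₋=(10.6787,-2.4863) cross=-13.324
  mode - wants cross < 0 → take C=(10.6787,-2.4863) (cross=-13.324)
ex = (C−B)/|BC| = (0.9584,-0.2856); ey = (0.2856,0.9584)
P = B + 0.62·ex + -2.65·ey = (3.8077,-3.2042)

3.81 -3.20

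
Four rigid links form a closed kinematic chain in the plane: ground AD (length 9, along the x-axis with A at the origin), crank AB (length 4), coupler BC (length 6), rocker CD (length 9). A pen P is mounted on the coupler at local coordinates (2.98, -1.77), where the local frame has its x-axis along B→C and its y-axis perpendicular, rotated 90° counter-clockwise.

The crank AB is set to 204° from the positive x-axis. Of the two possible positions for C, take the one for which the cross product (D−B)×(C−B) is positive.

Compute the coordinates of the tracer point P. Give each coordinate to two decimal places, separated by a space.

-0.33 -0.65

A=(0,0), D=(9.00,0)
B = A + 4.00·(cos204°, sin204°) = (-3.6542, -1.6269)
|BD| = 12.7583
circle(B,6.00) ∩ circle(D,9.00): a=4.6156, h=3.8335
  candidates: C₊=(0.4349,2.7639) cross=48.910; C₋=(1.4126,-4.8406) cross=-48.910
  mode + wants cross > 0 → take C=(0.4349,2.7639) (cross=48.910)
ex = (C−B)/|BC| = (0.6815,0.7318); ey = (-0.7318,0.6815)
P = B + 2.98·ex + -1.77·ey = (-0.3280,-0.6524)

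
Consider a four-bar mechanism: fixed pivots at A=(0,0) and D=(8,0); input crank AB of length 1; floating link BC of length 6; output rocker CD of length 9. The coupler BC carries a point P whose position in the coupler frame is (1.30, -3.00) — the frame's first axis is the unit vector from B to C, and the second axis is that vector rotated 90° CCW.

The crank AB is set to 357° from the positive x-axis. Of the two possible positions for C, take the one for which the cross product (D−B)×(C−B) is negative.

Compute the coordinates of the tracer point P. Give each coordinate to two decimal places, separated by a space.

-1.92 -1.52

A=(0,0), D=(8.00,0)
B = A + 1.00·(cos357°, sin357°) = (0.9986, -0.0523)
|BD| = 7.0016
circle(B,6.00) ∩ circle(D,9.00): a=0.2872, h=5.9931
  candidates: C₊=(1.2410,5.9428) cross=41.961; C₋=(1.3306,-6.0431) cross=-41.961
  mode - wants cross < 0 → take C=(1.3306,-6.0431) (cross=-41.961)
ex = (C−B)/|BC| = (0.0553,-0.9985); ey = (0.9985,0.0553)
P = B + 1.30·ex + -3.00·ey = (-1.9248,-1.5163)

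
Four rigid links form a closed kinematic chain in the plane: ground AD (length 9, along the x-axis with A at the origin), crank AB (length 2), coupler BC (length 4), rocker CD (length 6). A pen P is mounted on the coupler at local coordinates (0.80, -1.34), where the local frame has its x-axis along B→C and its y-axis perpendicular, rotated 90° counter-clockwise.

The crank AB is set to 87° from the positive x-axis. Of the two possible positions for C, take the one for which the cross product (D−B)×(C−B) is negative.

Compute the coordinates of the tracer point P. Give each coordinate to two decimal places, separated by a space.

-0.22 0.47

A=(0,0), D=(9.00,0)
B = A + 2.00·(cos87°, sin87°) = (0.1047, 1.9973)
|BD| = 9.1168
circle(B,4.00) ∩ circle(D,6.00): a=3.4615, h=2.0045
  candidates: C₊=(3.9212,3.1947) cross=18.274; C₋=(3.0430,-0.7168) cross=-18.274
  mode - wants cross < 0 → take C=(3.0430,-0.7168) (cross=-18.274)
ex = (C−B)/|BC| = (0.7346,-0.6785); ey = (0.6785,0.7346)
P = B + 0.80·ex + -1.34·ey = (-0.2169,0.4701)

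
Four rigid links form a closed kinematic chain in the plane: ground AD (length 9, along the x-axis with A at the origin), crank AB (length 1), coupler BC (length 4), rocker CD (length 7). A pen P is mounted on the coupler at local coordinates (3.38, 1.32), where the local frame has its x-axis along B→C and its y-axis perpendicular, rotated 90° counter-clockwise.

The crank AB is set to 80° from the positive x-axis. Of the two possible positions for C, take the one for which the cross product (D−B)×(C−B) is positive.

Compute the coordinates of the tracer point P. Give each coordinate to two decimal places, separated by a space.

1.72 4.27

A=(0,0), D=(9.00,0)
B = A + 1.00·(cos80°, sin80°) = (0.1736, 0.9848)
|BD| = 8.8811
circle(B,4.00) ∩ circle(D,7.00): a=2.5827, h=3.0545
  candidates: C₊=(3.0791,3.7340) cross=27.127; C₋=(2.4017,-2.3372) cross=-27.127
  mode + wants cross > 0 → take C=(3.0791,3.7340) (cross=27.127)
ex = (C−B)/|BC| = (0.7264,0.6873); ey = (-0.6873,0.7264)
P = B + 3.38·ex + 1.32·ey = (1.7215,4.2667)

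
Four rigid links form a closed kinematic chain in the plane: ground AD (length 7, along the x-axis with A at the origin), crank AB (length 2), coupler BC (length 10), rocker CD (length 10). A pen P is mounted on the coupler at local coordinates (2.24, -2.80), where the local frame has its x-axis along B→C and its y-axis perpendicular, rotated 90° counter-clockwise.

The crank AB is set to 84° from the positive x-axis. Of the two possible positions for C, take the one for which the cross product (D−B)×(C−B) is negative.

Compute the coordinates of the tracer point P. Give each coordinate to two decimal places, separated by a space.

-2.41 -0.46

A=(0,0), D=(7.00,0)
B = A + 2.00·(cos84°, sin84°) = (0.2091, 1.9890)
|BD| = 7.0762
circle(B,10.00) ∩ circle(D,10.00): a=3.5381, h=9.3532
  candidates: C₊=(6.2336,9.9706) cross=66.185; C₋=(0.9755,-7.9815) cross=-66.185
  mode - wants cross < 0 → take C=(0.9755,-7.9815) (cross=-66.185)
ex = (C−B)/|BC| = (0.0766,-0.9971); ey = (0.9971,0.0766)
P = B + 2.24·ex + -2.80·ey = (-2.4110,-0.4590)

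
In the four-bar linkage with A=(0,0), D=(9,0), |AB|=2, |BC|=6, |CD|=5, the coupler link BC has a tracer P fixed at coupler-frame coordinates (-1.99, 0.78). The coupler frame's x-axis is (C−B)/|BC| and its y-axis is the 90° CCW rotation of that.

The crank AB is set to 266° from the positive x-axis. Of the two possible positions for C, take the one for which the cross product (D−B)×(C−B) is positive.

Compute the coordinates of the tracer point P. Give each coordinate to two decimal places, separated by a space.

A=(0,0), D=(9.00,0)
B = A + 2.00·(cos266°, sin266°) = (-0.1395, -1.9951)
|BD| = 9.3547
circle(B,6.00) ∩ circle(D,5.00): a=5.2653, h=2.8769
  candidates: C₊=(4.3911,1.9385) cross=26.913; C₋=(5.6182,-3.6829) cross=-26.913
  mode + wants cross > 0 → take C=(4.3911,1.9385) (cross=26.913)
ex = (C−B)/|BC| = (0.7551,0.6556); ey = (-0.6556,0.7551)
P = B + -1.99·ex + 0.78·ey = (-2.1535,-2.7108)

-2.15 -2.71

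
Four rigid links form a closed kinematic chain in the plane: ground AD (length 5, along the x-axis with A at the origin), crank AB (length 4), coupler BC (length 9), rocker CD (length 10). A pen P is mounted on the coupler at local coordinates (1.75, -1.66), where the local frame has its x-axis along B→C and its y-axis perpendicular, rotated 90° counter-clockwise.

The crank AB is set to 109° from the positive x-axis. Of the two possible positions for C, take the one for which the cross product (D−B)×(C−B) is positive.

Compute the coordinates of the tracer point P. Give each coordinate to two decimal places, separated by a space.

1.11 3.79

A=(0,0), D=(5.00,0)
B = A + 4.00·(cos109°, sin109°) = (-1.3023, 3.7821)
|BD| = 7.3500
circle(B,9.00) ∩ circle(D,10.00): a=2.3825, h=8.6789
  candidates: C₊=(5.2065,9.9979) cross=63.790; C₋=(-3.7253,-4.8856) cross=-63.790
  mode + wants cross > 0 → take C=(5.2065,9.9979) (cross=63.790)
ex = (C−B)/|BC| = (0.7232,0.6906); ey = (-0.6906,0.7232)
P = B + 1.75·ex + -1.66·ey = (1.1098,3.7902)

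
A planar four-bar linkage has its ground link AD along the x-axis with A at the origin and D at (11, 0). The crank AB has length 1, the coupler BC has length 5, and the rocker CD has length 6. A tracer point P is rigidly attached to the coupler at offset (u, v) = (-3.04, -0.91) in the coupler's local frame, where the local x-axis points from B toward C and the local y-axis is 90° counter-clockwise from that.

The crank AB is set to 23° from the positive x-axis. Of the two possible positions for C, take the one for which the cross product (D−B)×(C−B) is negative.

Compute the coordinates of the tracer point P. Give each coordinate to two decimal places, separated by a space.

A=(0,0), D=(11.00,0)
B = A + 1.00·(cos23°, sin23°) = (0.9205, 0.3907)
|BD| = 10.0871
circle(B,5.00) ∩ circle(D,6.00): a=4.4983, h=2.1830
  candidates: C₊=(5.5000,2.3978) cross=22.020; C₋=(5.3308,-1.9649) cross=-22.020
  mode - wants cross < 0 → take C=(5.3308,-1.9649) (cross=-22.020)
ex = (C−B)/|BC| = (0.8821,-0.4711); ey = (0.4711,0.8821)
P = B + -3.04·ex + -0.91·ey = (-2.1897,1.0203)

-2.19 1.02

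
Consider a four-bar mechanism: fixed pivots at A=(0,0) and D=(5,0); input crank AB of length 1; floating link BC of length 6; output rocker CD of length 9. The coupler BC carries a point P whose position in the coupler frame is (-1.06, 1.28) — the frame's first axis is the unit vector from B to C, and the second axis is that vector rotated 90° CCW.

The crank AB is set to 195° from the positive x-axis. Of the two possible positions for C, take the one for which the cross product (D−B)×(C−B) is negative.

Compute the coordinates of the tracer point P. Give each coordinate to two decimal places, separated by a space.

A=(0,0), D=(5.00,0)
B = A + 1.00·(cos195°, sin195°) = (-0.9659, -0.2588)
|BD| = 5.9715
circle(B,6.00) ∩ circle(D,9.00): a=-0.7821, h=5.9488
  candidates: C₊=(-2.0051,5.6505) cross=35.524; C₋=(-1.4895,-6.2359) cross=-35.524
  mode - wants cross < 0 → take C=(-1.4895,-6.2359) (cross=-35.524)
ex = (C−B)/|BC| = (-0.0873,-0.9962); ey = (0.9962,-0.0873)
P = B + -1.06·ex + 1.28·ey = (0.4017,0.6855)

0.40 0.69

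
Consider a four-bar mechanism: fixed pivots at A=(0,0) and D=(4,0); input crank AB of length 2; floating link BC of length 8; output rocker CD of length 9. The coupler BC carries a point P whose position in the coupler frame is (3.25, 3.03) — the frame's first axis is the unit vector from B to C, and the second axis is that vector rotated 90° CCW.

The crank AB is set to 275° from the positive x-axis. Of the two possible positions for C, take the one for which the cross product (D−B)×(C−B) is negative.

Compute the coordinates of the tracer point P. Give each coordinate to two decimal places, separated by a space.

A=(0,0), D=(4.00,0)
B = A + 2.00·(cos275°, sin275°) = (0.1743, -1.9924)
|BD| = 4.3134
circle(B,8.00) ∩ circle(D,9.00): a=0.1861, h=7.9978
  candidates: C₊=(-3.3549,5.1871) cross=34.498; C₋=(4.0336,-8.9999) cross=-34.498
  mode - wants cross < 0 → take C=(4.0336,-8.9999) (cross=-34.498)
ex = (C−B)/|BC| = (0.4824,-0.8759); ey = (0.8759,0.4824)
P = B + 3.25·ex + 3.03·ey = (4.3963,-3.3775)

4.40 -3.38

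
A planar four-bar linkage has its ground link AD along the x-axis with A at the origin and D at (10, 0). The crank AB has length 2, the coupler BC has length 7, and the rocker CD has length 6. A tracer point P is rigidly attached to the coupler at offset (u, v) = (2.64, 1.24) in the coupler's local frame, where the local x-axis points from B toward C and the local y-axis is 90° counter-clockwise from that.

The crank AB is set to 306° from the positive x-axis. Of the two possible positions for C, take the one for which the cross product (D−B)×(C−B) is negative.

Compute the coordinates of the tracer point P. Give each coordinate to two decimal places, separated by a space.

A=(0,0), D=(10.00,0)
B = A + 2.00·(cos306°, sin306°) = (1.1756, -1.6180)
|BD| = 8.9715
circle(B,7.00) ∩ circle(D,6.00): a=5.2103, h=4.6747
  candidates: C₊=(5.4573,3.9197) cross=41.939; C₋=(7.1435,-5.2764) cross=-41.939
  mode - wants cross < 0 → take C=(7.1435,-5.2764) (cross=-41.939)
ex = (C−B)/|BC| = (0.8526,-0.5226); ey = (0.5226,0.8526)
P = B + 2.64·ex + 1.24·ey = (4.0744,-1.9406)

4.07 -1.94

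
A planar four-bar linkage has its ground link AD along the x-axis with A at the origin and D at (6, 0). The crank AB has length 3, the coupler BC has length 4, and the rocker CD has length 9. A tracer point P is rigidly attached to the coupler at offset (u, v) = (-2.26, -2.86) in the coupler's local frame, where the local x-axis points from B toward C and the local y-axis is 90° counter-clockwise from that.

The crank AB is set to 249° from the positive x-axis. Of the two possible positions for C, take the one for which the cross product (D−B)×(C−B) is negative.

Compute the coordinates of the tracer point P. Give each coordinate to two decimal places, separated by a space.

-4.42 -1.35

A=(0,0), D=(6.00,0)
B = A + 3.00·(cos249°, sin249°) = (-1.0751, -2.8007)
|BD| = 7.6093
circle(B,4.00) ∩ circle(D,9.00): a=-0.4665, h=3.9727
  candidates: C₊=(-2.9710,0.7214) cross=30.229; C₋=(-0.0466,-6.6662) cross=-30.229
  mode - wants cross < 0 → take C=(-0.0466,-6.6662) (cross=-30.229)
ex = (C−B)/|BC| = (0.2571,-0.9664); ey = (0.9664,0.2571)
P = B + -2.26·ex + -2.86·ey = (-4.4201,-1.3521)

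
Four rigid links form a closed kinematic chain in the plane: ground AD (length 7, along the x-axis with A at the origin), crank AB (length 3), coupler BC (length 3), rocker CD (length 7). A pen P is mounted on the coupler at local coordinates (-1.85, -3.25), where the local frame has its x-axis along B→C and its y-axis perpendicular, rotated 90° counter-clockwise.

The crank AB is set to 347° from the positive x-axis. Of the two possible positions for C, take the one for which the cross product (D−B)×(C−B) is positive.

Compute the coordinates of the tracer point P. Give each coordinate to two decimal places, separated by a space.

5.46 2.08

A=(0,0), D=(7.00,0)
B = A + 3.00·(cos347°, sin347°) = (2.9231, -0.6749)
|BD| = 4.1324
circle(B,3.00) ∩ circle(D,7.00): a=-2.7737, h=1.1432
  candidates: C₊=(0.0000,0.0000) cross=4.724; C₋=(0.3734,-2.2556) cross=-4.724
  mode + wants cross > 0 → take C=(0.0000,0.0000) (cross=4.724)
ex = (C−B)/|BC| = (-0.9744,0.2250); ey = (-0.2250,-0.9744)
P = B + -1.85·ex + -3.25·ey = (5.4568,2.0757)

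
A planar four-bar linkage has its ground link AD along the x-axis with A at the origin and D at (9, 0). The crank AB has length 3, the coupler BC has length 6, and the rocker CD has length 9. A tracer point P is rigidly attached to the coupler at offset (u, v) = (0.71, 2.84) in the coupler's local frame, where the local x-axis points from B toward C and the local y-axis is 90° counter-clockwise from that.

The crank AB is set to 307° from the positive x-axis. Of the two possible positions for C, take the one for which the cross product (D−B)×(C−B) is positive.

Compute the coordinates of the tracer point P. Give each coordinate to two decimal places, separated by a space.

A=(0,0), D=(9.00,0)
B = A + 3.00·(cos307°, sin307°) = (1.8054, -2.3959)
|BD| = 7.5830
circle(B,6.00) ∩ circle(D,9.00): a=0.8243, h=5.9431
  candidates: C₊=(0.7098,3.5032) cross=45.067; C₋=(4.4653,-7.7741) cross=-45.067
  mode + wants cross > 0 → take C=(0.7098,3.5032) (cross=45.067)
ex = (C−B)/|BC| = (-0.1826,0.9832); ey = (-0.9832,-0.1826)
P = B + 0.71·ex + 2.84·ey = (-1.1165,-2.2165)

-1.12 -2.22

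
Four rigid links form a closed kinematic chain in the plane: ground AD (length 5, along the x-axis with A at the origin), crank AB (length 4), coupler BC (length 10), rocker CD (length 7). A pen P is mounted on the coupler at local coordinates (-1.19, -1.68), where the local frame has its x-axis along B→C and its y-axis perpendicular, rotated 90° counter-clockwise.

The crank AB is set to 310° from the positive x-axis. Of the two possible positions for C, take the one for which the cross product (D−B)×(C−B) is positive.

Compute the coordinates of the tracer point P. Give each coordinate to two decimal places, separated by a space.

4.11 -4.43

A=(0,0), D=(5.00,0)
B = A + 4.00·(cos310°, sin310°) = (2.5712, -3.0642)
|BD| = 3.9101
circle(B,10.00) ∩ circle(D,7.00): a=8.4767, h=5.3053
  candidates: C₊=(3.6791,6.8743) cross=20.744; C₋=(11.9943,0.2832) cross=-20.744
  mode + wants cross > 0 → take C=(3.6791,6.8743) (cross=20.744)
ex = (C−B)/|BC| = (0.1108,0.9938); ey = (-0.9938,0.1108)
P = B + -1.19·ex + -1.68·ey = (4.1090,-4.4330)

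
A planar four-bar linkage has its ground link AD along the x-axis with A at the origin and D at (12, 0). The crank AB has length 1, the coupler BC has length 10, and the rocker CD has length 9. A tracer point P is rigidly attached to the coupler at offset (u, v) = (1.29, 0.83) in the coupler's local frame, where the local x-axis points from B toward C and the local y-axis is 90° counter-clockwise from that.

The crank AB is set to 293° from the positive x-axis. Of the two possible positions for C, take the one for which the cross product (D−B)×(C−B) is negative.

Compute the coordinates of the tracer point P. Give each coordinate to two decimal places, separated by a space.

1.90 -1.22

A=(0,0), D=(12.00,0)
B = A + 1.00·(cos293°, sin293°) = (0.3907, -0.9205)
|BD| = 11.6457
circle(B,10.00) ∩ circle(D,9.00): a=6.6386, h=7.4786
  candidates: C₊=(6.4174,7.0594) cross=87.093; C₋=(7.5997,-7.8509) cross=-87.093
  mode - wants cross < 0 → take C=(7.5997,-7.8509) (cross=-87.093)
ex = (C−B)/|BC| = (0.7209,-0.6930); ey = (0.6930,0.7209)
P = B + 1.29·ex + 0.83·ey = (1.8959,-1.2162)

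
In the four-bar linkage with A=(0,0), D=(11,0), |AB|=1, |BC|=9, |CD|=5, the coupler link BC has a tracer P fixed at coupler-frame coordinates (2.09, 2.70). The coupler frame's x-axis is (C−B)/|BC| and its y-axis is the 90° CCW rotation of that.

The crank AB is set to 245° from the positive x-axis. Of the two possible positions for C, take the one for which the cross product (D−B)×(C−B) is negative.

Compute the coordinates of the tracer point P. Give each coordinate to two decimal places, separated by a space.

2.47 0.90

A=(0,0), D=(11.00,0)
B = A + 1.00·(cos245°, sin245°) = (-0.4226, -0.9063)
|BD| = 11.4585
circle(B,9.00) ∩ circle(D,5.00): a=8.1729, h=3.7689
  candidates: C₊=(7.4265,3.4972) cross=43.186; C₋=(8.0227,-4.0169) cross=-43.186
  mode - wants cross < 0 → take C=(8.0227,-4.0169) (cross=-43.186)
ex = (C−B)/|BC| = (0.9384,-0.3456); ey = (0.3456,0.9384)
P = B + 2.09·ex + 2.70·ey = (2.4718,0.9049)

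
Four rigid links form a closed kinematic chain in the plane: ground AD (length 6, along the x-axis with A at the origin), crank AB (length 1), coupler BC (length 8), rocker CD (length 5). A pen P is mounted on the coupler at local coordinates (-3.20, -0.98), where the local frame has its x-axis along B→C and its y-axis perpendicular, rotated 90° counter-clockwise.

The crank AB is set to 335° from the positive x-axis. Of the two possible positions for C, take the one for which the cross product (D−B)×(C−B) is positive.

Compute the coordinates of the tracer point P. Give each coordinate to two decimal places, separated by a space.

A=(0,0), D=(6.00,0)
B = A + 1.00·(cos335°, sin335°) = (0.9063, -0.4226)
|BD| = 5.1112
circle(B,8.00) ∩ circle(D,5.00): a=6.3708, h=4.8388
  candidates: C₊=(6.8552,4.9263) cross=24.732; C₋=(7.6553,-4.7180) cross=-24.732
  mode + wants cross > 0 → take C=(6.8552,4.9263) (cross=24.732)
ex = (C−B)/|BC| = (0.7436,0.6686); ey = (-0.6686,0.7436)
P = B + -3.20·ex + -0.98·ey = (-0.8180,-3.2909)

-0.82 -3.29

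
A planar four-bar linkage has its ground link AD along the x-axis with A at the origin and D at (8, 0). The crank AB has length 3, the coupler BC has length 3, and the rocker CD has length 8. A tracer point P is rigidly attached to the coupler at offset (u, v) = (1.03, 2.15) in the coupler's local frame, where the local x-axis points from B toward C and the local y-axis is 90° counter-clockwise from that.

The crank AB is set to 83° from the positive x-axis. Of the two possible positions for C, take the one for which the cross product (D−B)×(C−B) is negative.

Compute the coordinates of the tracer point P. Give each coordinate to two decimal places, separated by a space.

2.37 1.69

A=(0,0), D=(8.00,0)
B = A + 3.00·(cos83°, sin83°) = (0.3656, 2.9776)
|BD| = 8.1945
circle(B,3.00) ∩ circle(D,8.00): a=0.7414, h=2.9070
  candidates: C₊=(2.1126,5.4165) cross=23.821; C₋=(0.0000,0.0000) cross=-23.821
  mode - wants cross < 0 → take C=(0.0000,0.0000) (cross=-23.821)
ex = (C−B)/|BC| = (-0.1219,-0.9925); ey = (0.9925,-0.1219)
P = B + 1.03·ex + 2.15·ey = (2.3741,1.6933)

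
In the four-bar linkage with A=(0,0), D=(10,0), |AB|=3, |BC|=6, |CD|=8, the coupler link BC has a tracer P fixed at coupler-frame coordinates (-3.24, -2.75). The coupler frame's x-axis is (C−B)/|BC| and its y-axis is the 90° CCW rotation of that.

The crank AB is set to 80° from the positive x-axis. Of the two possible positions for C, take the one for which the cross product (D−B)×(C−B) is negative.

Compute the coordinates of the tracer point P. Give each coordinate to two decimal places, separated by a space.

-3.13 5.12

A=(0,0), D=(10.00,0)
B = A + 3.00·(cos80°, sin80°) = (0.5209, 2.9544)
|BD| = 9.9288
circle(B,6.00) ∩ circle(D,8.00): a=3.5544, h=4.8339
  candidates: C₊=(5.3527,6.5117) cross=47.995; C₋=(2.4759,-2.7181) cross=-47.995
  mode - wants cross < 0 → take C=(2.4759,-2.7181) (cross=-47.995)
ex = (C−B)/|BC| = (0.3258,-0.9454); ey = (0.9454,0.3258)
P = B + -3.24·ex + -2.75·ey = (-3.1347,5.1216)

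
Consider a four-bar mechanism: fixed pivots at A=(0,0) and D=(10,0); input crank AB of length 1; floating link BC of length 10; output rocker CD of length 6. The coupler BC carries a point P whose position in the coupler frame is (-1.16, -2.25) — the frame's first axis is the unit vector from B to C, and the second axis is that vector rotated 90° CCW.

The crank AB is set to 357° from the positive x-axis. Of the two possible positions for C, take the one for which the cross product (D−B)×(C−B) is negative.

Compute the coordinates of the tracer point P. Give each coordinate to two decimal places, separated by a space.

-1.26 -1.19

A=(0,0), D=(10.00,0)
B = A + 1.00·(cos357°, sin357°) = (0.9986, -0.0523)
|BD| = 9.0015
circle(B,10.00) ∩ circle(D,6.00): a=8.0557, h=5.9250
  candidates: C₊=(9.0198,5.9194) cross=53.334; C₋=(9.0887,-5.9304) cross=-53.334
  mode - wants cross < 0 → take C=(9.0887,-5.9304) (cross=-53.334)
ex = (C−B)/|BC| = (0.8090,-0.5878); ey = (0.5878,0.8090)
P = B + -1.16·ex + -2.25·ey = (-1.2624,-1.1907)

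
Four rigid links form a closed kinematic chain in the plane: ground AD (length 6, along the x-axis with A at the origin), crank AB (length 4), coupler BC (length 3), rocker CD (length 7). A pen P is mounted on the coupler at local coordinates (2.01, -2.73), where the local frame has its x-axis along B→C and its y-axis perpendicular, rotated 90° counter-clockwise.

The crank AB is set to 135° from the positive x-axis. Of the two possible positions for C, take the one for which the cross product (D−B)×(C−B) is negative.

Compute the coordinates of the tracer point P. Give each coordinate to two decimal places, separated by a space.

A=(0,0), D=(6.00,0)
B = A + 4.00·(cos135°, sin135°) = (-2.8284, 2.8284)
|BD| = 9.2704
circle(B,3.00) ∩ circle(D,7.00): a=2.4778, h=1.6913
  candidates: C₊=(0.0473,3.6831) cross=15.679; C₋=(-0.9847,0.4618) cross=-15.679
  mode - wants cross < 0 → take C=(-0.9847,0.4618) (cross=-15.679)
ex = (C−B)/|BC| = (0.6146,-0.7889); ey = (0.7889,0.6146)
P = B + 2.01·ex + -2.73·ey = (-3.7468,-0.4349)

-3.75 -0.43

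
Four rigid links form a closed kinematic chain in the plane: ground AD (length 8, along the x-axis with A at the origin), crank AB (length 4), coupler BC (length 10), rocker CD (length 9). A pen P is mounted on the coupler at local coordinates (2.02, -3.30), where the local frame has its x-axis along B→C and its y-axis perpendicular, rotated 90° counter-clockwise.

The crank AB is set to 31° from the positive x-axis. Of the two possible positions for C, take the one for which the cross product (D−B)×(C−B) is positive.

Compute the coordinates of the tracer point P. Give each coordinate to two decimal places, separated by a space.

A=(0,0), D=(8.00,0)
B = A + 4.00·(cos31°, sin31°) = (3.4287, 2.0602)
|BD| = 5.0141
circle(B,10.00) ∩ circle(D,9.00): a=4.4017, h=8.9791
  candidates: C₊=(11.1309,8.4378) cross=45.022; C₋=(3.7524,-7.9346) cross=-45.022
  mode + wants cross > 0 → take C=(11.1309,8.4378) (cross=45.022)
ex = (C−B)/|BC| = (0.7702,0.6378); ey = (-0.6378,0.7702)
P = B + 2.02·ex + -3.30·ey = (7.0892,0.8067)

7.09 0.81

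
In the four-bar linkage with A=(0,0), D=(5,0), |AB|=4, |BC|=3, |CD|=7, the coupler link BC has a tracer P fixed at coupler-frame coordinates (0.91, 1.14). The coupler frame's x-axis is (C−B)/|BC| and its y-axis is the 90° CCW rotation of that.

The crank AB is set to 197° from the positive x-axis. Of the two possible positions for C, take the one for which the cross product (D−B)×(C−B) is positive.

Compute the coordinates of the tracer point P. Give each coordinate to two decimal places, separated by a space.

-4.12 0.26

A=(0,0), D=(5.00,0)
B = A + 4.00·(cos197°, sin197°) = (-3.8252, -1.1695)
|BD| = 8.9024
circle(B,3.00) ∩ circle(D,7.00): a=2.2046, h=2.0346
  candidates: C₊=(-1.9070,1.1371) cross=18.113; C₋=(-1.3724,-2.8969) cross=-18.113
  mode + wants cross > 0 → take C=(-1.9070,1.1371) (cross=18.113)
ex = (C−B)/|BC| = (0.6394,0.7689); ey = (-0.7689,0.6394)
P = B + 0.91·ex + 1.14·ey = (-4.1199,0.2591)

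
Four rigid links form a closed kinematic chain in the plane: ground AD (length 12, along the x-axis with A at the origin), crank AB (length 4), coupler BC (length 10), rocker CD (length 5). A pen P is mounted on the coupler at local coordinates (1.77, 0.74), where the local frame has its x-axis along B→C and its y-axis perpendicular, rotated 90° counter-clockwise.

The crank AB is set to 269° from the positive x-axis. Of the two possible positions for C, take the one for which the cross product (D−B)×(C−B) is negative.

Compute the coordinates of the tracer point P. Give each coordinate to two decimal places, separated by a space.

1.74 -3.36

A=(0,0), D=(12.00,0)
B = A + 4.00·(cos269°, sin269°) = (-0.0698, -3.9994)
|BD| = 12.7152
circle(B,10.00) ∩ circle(D,5.00): a=9.3068, h=3.6583
  candidates: C₊=(7.6140,2.4006) cross=46.516; C₋=(9.9153,-4.5447) cross=-46.516
  mode - wants cross < 0 → take C=(9.9153,-4.5447) (cross=-46.516)
ex = (C−B)/|BC| = (0.9985,-0.0545); ey = (0.0545,0.9985)
P = B + 1.77·ex + 0.74·ey = (1.7379,-3.3570)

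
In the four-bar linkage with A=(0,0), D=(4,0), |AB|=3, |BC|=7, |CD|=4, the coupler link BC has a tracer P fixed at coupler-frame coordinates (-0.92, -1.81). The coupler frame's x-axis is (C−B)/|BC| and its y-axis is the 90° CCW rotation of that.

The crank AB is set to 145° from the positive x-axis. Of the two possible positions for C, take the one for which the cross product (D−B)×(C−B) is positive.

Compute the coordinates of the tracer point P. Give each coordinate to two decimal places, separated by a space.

A=(0,0), D=(4.00,0)
B = A + 3.00·(cos145°, sin145°) = (-2.4575, 1.7207)
|BD| = 6.6828
circle(B,7.00) ∩ circle(D,4.00): a=5.8104, h=3.9037
  candidates: C₊=(4.1622,3.9967) cross=26.088; C₋=(2.1519,-3.5475) cross=-26.088
  mode + wants cross > 0 → take C=(4.1622,3.9967) (cross=26.088)
ex = (C−B)/|BC| = (0.9457,0.3251); ey = (-0.3251,0.9457)
P = B + -0.92·ex + -1.81·ey = (-2.7390,-0.2901)

-2.74 -0.29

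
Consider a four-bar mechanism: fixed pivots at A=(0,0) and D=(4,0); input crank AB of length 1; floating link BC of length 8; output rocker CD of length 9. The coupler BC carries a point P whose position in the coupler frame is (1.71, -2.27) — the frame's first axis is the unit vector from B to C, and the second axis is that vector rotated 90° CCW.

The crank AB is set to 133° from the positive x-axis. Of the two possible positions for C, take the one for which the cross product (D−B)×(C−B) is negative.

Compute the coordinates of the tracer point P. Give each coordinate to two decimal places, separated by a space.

A=(0,0), D=(4.00,0)
B = A + 1.00·(cos133°, sin133°) = (-0.6820, 0.7314)
|BD| = 4.7388
circle(B,8.00) ∩ circle(D,9.00): a=0.5757, h=7.9793
  candidates: C₊=(1.1182,8.5262) cross=37.812; C₋=(-1.3447,-7.2412) cross=-37.812
  mode - wants cross < 0 → take C=(-1.3447,-7.2412) (cross=-37.812)
ex = (C−B)/|BC| = (-0.0828,-0.9966); ey = (0.9966,-0.0828)
P = B + 1.71·ex + -2.27·ey = (-3.0858,-0.7847)

-3.09 -0.78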